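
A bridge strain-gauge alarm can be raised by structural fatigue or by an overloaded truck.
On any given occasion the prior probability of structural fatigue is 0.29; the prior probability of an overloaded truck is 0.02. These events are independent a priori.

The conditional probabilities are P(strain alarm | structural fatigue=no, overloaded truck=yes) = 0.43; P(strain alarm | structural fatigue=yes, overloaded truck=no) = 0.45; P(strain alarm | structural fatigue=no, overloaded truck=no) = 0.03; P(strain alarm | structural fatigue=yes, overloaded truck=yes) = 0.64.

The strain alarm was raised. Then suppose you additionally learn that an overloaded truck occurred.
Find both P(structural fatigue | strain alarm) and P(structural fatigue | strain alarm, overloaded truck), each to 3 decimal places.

P(structural fatigue | strain alarm) ≈ 0.830; P(structural fatigue | strain alarm, overloaded truck) ≈ 0.378

P(strain alarm) = 0.03*0.71*0.98 + 0.43*0.71*0.02 + 0.45*0.29*0.98 + 0.64*0.29*0.02 = 0.020874 + 0.006106 + 0.127890 + 0.003712 = 0.158582
Of this, 0.131602 comes from 0.127890 + 0.003712 (the structural fatigue=true cases).
So P(structural fatigue | strain alarm) = 0.131602/0.158582 ≈ 0.830.

Now condition on the additional information:
By total probability over both values of structural fatigue:
  P(strain alarm | overloaded truck) = 0.43*0.71 + 0.64*0.29
        = 0.305300 + 0.185600 = 0.490900
Keeping only the structural fatigue-present terms gives 0.185600, so
  P(structural fatigue | strain alarm, overloaded truck) = 0.185600 / 0.490900 ≈ 0.378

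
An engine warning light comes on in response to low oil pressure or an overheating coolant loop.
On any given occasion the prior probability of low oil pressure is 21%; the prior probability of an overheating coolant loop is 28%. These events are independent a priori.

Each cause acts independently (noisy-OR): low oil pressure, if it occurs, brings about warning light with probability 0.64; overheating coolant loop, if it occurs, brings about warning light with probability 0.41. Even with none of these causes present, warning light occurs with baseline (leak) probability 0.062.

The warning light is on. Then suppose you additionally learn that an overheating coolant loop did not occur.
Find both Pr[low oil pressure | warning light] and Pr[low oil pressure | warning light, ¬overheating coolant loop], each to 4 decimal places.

Pr[low oil pressure | warning light] ≈ 0.5234; Pr[low oil pressure | warning light, ¬overheating coolant loop] ≈ 0.7396

Under noisy-OR, P(warning light | causes) = 1 − (1−0.062)·∏(1−qᵢ) over the active causes.
P(warning light) = 0.062×0.79×0.72 + 0.44658×0.79×0.28 + 0.66232×0.21×0.72 + 0.800769×0.21×0.28 = 0.035266 + 0.098783 + 0.100143 + 0.047085 = 0.281277
Restricting to configurations with low oil pressure present: 0.100143 + 0.047085 = 0.147228.
P(low oil pressure | warning light) = 0.147228 / 0.281277 ≈ 0.5234

With the extra evidence:
For the numerator, keep only low oil pressure=true terms: 0.66232×0.21 = 0.139087
Denominator P(warning light | ¬overheating coolant loop): 0.062×0.79 + 0.66232×0.21 = 0.188067
Posterior = 0.139087 / 0.188067 ≈ 0.7396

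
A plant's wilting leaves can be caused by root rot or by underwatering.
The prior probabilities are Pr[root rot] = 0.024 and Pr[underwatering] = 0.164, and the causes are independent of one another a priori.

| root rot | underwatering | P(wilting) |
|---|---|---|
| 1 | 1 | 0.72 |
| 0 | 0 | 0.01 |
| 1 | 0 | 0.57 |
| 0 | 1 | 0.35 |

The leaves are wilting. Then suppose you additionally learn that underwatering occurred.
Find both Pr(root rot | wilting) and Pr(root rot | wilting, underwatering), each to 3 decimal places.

Pr(root rot | wilting) ≈ 0.182; Pr(root rot | wilting, underwatering) ≈ 0.048

By total probability over the 4 (root rot, underwatering) configurations:
  P(wilting) = 0.01·0.976·0.836 + 0.35·0.976·0.164 + 0.57·0.024·0.836 + 0.72·0.024·0.164
        = 0.008159 + 0.056022 + 0.011436 + 0.002834 = 0.078451
Configurations with root rot contribute 0.014270, so
  P(root rot | wilting) = 0.014270 / 0.078451 ≈ 0.182

Now also conditioning on underwatering=true:
By total probability over both values of root rot:
  P(wilting | underwatering) = 0.35×0.976 + 0.72×0.024
        = 0.341600 + 0.017280 = 0.358880
Configurations with root rot contribute 0.017280, so
  P(root rot | wilting, underwatering) = 0.017280 / 0.358880 ≈ 0.048
This is intercausal reasoning (explaining away): once underwatering accounts for the wilting, root rot becomes less likely.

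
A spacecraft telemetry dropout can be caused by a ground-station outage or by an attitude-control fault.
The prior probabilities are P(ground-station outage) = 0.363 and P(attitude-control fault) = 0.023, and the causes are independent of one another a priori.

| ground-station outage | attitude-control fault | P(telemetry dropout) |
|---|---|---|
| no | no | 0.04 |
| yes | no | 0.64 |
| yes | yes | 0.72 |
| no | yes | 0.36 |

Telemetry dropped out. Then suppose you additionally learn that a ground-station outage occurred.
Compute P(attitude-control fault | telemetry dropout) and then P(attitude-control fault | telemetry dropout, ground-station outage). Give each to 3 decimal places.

P(attitude-control fault | telemetry dropout) ≈ 0.043; P(attitude-control fault | telemetry dropout, ground-station outage) ≈ 0.026

For the numerator, keep only attitude-control fault=true terms: 0.005274 + 0.006011 = 0.011285
The normalizing constant is 0.04×0.637×0.977 + 0.36×0.637×0.023 + 0.64×0.363×0.977 + 0.72×0.363×0.023 = 0.263156
P(attitude-control fault | telemetry dropout) = 0.011285/0.263156 ≈ 0.043

With the extra evidence:
Numerator (weight on configurations with attitude-control fault): 0.72×0.023 = 0.016560
Normalizer over all consistent configurations: 0.64×0.977 + 0.72×0.023 = 0.641840
Posterior = 0.016560 / 0.641840 ≈ 0.026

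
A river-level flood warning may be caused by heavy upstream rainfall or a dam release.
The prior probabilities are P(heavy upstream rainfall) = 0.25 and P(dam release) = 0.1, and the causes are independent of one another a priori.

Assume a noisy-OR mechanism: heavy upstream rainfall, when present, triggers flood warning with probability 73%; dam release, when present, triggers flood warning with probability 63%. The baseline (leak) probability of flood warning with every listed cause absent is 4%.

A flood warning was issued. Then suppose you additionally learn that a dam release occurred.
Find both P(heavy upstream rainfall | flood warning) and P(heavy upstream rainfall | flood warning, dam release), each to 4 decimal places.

P(heavy upstream rainfall | flood warning) ≈ 0.7152; P(heavy upstream rainfall | flood warning, dam release) ≈ 0.3185

Under noisy-OR, P(flood warning | causes) = 1 − (1−0.04)·∏(1−qᵢ) over the active causes.
P(flood warning) = 0.04×0.75×0.9 + 0.6448×0.75×0.1 + 0.7408×0.25×0.9 + 0.904096×0.25×0.1 = 0.027000 + 0.048360 + 0.166680 + 0.022602 = 0.264642
Of this, 0.189282 comes from 0.166680 + 0.022602 (the heavy upstream rainfall=true cases).
P(heavy upstream rainfall | flood warning) = 0.189282 / 0.264642 ≈ 0.7152

Now also conditioning on dam release=true:
P(flood warning | dam release) = 0.6448×0.75 + 0.904096×0.25 = 0.483600 + 0.226024 = 0.709624
The heavy upstream rainfall-present share is 0.904096×0.25 = 0.226024.
Hence the posterior is 0.226024/0.709624 ≈ 0.3185.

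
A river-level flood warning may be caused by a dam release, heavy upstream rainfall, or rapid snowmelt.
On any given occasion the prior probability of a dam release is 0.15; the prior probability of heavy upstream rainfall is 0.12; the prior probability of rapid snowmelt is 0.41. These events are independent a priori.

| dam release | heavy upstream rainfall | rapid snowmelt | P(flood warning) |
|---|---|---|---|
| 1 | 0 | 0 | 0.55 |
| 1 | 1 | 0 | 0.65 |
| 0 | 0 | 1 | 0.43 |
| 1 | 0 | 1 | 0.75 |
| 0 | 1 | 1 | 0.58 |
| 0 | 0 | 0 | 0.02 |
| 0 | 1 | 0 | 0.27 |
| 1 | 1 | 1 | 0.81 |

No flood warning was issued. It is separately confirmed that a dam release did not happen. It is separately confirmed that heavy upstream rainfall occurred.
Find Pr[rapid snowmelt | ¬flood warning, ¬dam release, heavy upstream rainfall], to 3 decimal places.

Pr[rapid snowmelt | ¬flood warning, ¬dam release, heavy upstream rainfall] ≈ 0.286

By total probability over both values of rapid snowmelt:
  P(¬flood warning | ¬dam release, heavy upstream rainfall) = 0.73·0.59 + 0.42·0.41
        = 0.430700 + 0.172200 = 0.602900
Configurations with rapid snowmelt contribute 0.172200, so
  P(rapid snowmelt | ¬flood warning, ¬dam release, heavy upstream rainfall) = 0.172200 / 0.602900 ≈ 0.286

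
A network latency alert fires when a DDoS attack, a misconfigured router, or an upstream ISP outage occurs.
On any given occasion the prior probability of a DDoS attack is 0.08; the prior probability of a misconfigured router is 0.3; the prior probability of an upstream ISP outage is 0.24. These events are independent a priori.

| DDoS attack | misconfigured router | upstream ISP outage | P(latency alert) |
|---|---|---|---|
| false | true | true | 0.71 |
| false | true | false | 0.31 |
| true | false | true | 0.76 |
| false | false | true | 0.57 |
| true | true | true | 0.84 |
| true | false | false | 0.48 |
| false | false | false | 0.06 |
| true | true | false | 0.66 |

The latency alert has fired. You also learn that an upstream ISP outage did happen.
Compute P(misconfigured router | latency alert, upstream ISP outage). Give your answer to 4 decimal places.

P(misconfigured router | latency alert, upstream ISP outage) ≈ 0.3454

Enumerate the 4 (DDoS attack, misconfigured router) configurations and weight by the priors:
  P(latency alert | upstream ISP outage) = 0.57·0.92·0.7 + 0.71·0.92·0.3 + 0.76·0.08·0.7 + 0.84·0.08·0.3
        = 0.367080 + 0.195960 + 0.042560 + 0.020160 = 0.625760
Keeping only the misconfigured router-present terms gives 0.216120, so
  P(misconfigured router | latency alert, upstream ISP outage) = 0.216120 / 0.625760 ≈ 0.3454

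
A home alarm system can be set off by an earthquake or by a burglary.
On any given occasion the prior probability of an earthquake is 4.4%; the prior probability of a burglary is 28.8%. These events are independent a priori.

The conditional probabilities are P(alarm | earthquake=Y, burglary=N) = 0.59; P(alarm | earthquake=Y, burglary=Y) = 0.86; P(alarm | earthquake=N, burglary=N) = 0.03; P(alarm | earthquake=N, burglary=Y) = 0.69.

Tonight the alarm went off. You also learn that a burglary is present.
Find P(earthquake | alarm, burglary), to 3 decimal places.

By total probability over both values of earthquake:
  P(alarm | burglary) = 0.69*0.956 + 0.86*0.044
        = 0.659640 + 0.037840 = 0.697480
The terms with earthquake present sum to 0.037840, so
  P(earthquake | alarm, burglary) = 0.037840 / 0.697480 ≈ 0.054

P(earthquake | alarm, burglary) ≈ 0.054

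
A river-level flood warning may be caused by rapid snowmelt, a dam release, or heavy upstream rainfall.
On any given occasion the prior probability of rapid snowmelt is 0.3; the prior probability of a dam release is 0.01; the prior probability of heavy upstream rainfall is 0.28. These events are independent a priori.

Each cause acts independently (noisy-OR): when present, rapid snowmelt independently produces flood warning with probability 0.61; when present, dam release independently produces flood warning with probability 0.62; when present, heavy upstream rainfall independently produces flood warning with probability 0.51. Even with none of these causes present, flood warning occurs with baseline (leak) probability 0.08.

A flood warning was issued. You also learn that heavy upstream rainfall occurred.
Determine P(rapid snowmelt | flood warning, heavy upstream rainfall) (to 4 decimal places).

P(rapid snowmelt | flood warning, heavy upstream rainfall) ≈ 0.3905

Under noisy-OR, P(flood warning | causes) = 1 − (1−0.08)·∏(1−qᵢ) over the active causes.
P(flood warning | heavy upstream rainfall) = 0.5492*0.7*0.99 + 0.828696*0.7*0.01 + 0.824188*0.3*0.99 + 0.933191*0.3*0.01 = 0.380596 + 0.005801 + 0.244784 + 0.002800 = 0.633981
Restricting to configurations with rapid snowmelt present: 0.244784 + 0.002800 = 0.247584.
P(rapid snowmelt | flood warning, heavy upstream rainfall) = 0.247584 / 0.633981 ≈ 0.3905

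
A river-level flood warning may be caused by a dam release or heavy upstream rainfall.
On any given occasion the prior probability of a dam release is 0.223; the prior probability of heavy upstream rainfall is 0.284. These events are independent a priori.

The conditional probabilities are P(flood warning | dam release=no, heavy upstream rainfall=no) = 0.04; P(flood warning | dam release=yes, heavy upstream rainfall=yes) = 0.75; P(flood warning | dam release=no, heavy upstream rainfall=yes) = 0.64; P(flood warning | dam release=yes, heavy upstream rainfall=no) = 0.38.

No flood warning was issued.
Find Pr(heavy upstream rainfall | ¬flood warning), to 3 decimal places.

Sum P(¬flood warning|·) weighted by the priors over the 4 (dam release, heavy upstream rainfall) configurations:
  P(¬flood warning) = 0.96×0.777×0.716 + 0.36×0.777×0.284 + 0.62×0.223×0.716 + 0.25×0.223×0.284
        = 0.534079 + 0.079440 + 0.098994 + 0.015833 = 0.728346
The terms with heavy upstream rainfall present sum to 0.095273, so
  P(heavy upstream rainfall | ¬flood warning) = 0.095273 / 0.728346 ≈ 0.131

Pr(heavy upstream rainfall | ¬flood warning) ≈ 0.131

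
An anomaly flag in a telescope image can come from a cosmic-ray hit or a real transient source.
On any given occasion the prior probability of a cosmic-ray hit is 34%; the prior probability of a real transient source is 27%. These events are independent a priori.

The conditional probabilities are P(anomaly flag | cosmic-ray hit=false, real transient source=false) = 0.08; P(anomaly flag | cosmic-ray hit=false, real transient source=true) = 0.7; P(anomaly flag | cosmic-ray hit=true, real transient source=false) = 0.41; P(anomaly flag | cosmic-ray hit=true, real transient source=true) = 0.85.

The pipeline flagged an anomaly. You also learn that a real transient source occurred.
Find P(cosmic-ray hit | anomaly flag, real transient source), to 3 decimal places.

P(cosmic-ray hit | anomaly flag, real transient source) ≈ 0.385

P(anomaly flag | real transient source) = 0.7·0.66 + 0.85·0.34 = 0.462000 + 0.289000 = 0.751000
Restricting to configurations with cosmic-ray hit present: 0.85·0.34 = 0.289000.
Hence the posterior is 0.289000/0.751000 ≈ 0.385.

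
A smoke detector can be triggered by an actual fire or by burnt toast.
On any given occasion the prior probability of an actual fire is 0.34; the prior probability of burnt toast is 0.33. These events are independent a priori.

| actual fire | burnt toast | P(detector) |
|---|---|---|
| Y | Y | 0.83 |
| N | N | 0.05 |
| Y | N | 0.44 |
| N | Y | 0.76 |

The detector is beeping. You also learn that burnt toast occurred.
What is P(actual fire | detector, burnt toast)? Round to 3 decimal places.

For the numerator, keep only actual fire=true terms: 0.83*0.34 = 0.282200
Denominator P(detector | burnt toast): 0.76*0.66 + 0.83*0.34 = 0.783800
Posterior = 0.282200 / 0.783800 ≈ 0.360

P(actual fire | detector, burnt toast) ≈ 0.360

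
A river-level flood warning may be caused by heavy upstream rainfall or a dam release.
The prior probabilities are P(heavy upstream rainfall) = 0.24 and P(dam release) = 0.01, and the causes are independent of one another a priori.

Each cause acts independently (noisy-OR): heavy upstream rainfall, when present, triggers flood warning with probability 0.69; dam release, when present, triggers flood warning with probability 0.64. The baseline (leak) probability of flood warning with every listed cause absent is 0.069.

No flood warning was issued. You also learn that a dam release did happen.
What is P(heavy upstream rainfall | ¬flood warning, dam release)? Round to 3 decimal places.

P(heavy upstream rainfall | ¬flood warning, dam release) ≈ 0.089

Under noisy-OR, P(flood warning | causes) = 1 − (1−0.069)·∏(1−qᵢ) over the active causes.
Enumerate both values of heavy upstream rainfall and weight by the priors:
  P(¬flood warning | dam release) = 0.33516*0.76 + 0.1039*0.24
        = 0.254722 + 0.024936 = 0.279658
Keeping only the heavy upstream rainfall-present terms gives 0.024936, so
  P(heavy upstream rainfall | ¬flood warning, dam release) = 0.024936 / 0.279658 ≈ 0.089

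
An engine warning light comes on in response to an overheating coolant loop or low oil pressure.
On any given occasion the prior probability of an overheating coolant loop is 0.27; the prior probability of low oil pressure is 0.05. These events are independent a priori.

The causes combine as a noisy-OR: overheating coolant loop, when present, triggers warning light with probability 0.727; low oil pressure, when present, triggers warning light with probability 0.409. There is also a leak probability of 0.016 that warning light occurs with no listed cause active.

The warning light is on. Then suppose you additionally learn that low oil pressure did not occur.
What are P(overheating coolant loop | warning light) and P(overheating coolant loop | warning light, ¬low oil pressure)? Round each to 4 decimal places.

P(overheating coolant loop | warning light) ≈ 0.8830; P(overheating coolant loop | warning light, ¬low oil pressure) ≈ 0.9442

Under noisy-OR, P(warning light | causes) = 1 − (1−0.016)·∏(1−qᵢ) over the active causes.
Sum P(warning light|·) weighted by the priors over the 4 (overheating coolant loop, low oil pressure) configurations:
  P(warning light) = 0.016×0.73×0.95 + 0.418456×0.73×0.05 + 0.731368×0.27×0.95 + 0.841238×0.27×0.05
        = 0.011096 + 0.015274 + 0.187596 + 0.011357 = 0.225323
Configurations with overheating coolant loop contribute 0.198953, so
  P(overheating coolant loop | warning light) = 0.198953 / 0.225323 ≈ 0.8830

With the extra evidence:
Enumerate both values of overheating coolant loop and weight by the priors:
  P(warning light | ¬low oil pressure) = 0.016·0.73 + 0.731368·0.27
        = 0.011680 + 0.197469 = 0.209149
Keeping only the overheating coolant loop-present terms gives 0.197469, so
  P(overheating coolant loop | warning light, ¬low oil pressure) = 0.197469 / 0.209149 ≈ 0.9442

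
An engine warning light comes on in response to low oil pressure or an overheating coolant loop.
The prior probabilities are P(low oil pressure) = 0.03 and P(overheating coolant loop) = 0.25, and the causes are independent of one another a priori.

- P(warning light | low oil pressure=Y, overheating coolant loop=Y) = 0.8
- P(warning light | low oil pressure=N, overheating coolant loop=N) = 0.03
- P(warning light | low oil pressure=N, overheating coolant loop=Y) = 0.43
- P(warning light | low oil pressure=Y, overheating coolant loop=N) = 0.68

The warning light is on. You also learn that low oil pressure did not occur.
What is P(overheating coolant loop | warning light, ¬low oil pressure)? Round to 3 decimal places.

P(overheating coolant loop | warning light, ¬low oil pressure) ≈ 0.827

By total probability over both values of overheating coolant loop:
  P(warning light | ¬low oil pressure) = 0.03*0.75 + 0.43*0.25
        = 0.022500 + 0.107500 = 0.130000
The terms with overheating coolant loop present sum to 0.107500, so
  P(overheating coolant loop | warning light, ¬low oil pressure) = 0.107500 / 0.130000 ≈ 0.827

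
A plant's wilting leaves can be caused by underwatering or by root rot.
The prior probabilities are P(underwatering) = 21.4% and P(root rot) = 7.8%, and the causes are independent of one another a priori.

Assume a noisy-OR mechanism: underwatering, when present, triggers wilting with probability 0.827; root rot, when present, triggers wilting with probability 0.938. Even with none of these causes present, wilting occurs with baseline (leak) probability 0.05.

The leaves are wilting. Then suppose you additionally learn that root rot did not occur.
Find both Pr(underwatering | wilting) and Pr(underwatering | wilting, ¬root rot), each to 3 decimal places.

Pr(underwatering | wilting) ≈ 0.659; Pr(underwatering | wilting, ¬root rot) ≈ 0.820

Under noisy-OR, P(wilting | causes) = 1 − (1−0.05)·∏(1−qᵢ) over the active causes.
Enumerate the 4 (underwatering, root rot) configurations and weight by the priors:
  P(wilting) = 0.05*0.786*0.922 + 0.9411*0.786*0.078 + 0.83565*0.214*0.922 + 0.98981*0.214*0.078
        = 0.036235 + 0.057697 + 0.164880 + 0.016522 = 0.275334
Configurations with underwatering contribute 0.181402, so
  P(underwatering | wilting) = 0.181402 / 0.275334 ≈ 0.659

Now condition on the additional information:
Weight on underwatering=true, given the evidence: 0.83565*0.214 = 0.178829
Normalizer over all consistent configurations: 0.05*0.786 + 0.83565*0.214 = 0.218129
P(underwatering | wilting, ¬root rot) = 0.178829/0.218129 ≈ 0.820
With root rot excluded, underwatering must carry more of the explanatory weight for the wilting.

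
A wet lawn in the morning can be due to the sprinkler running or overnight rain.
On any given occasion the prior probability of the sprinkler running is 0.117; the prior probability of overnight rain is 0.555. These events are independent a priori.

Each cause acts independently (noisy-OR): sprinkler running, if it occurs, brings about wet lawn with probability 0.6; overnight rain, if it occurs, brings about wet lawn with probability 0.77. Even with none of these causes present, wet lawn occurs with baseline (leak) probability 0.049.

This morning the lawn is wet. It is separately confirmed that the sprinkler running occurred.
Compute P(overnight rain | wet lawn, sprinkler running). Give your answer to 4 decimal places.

Under noisy-OR, P(wet lawn | causes) = 1 − (1−0.049)·∏(1−qᵢ) over the active causes.
Weight on overnight rain=true, given the evidence: 0.912508×0.555 = 0.506442
The normalizing constant is 0.6196×0.445 + 0.912508×0.555 = 0.782164
Posterior = 0.506442 / 0.782164 ≈ 0.6475

P(overnight rain | wet lawn, sprinkler running) ≈ 0.6475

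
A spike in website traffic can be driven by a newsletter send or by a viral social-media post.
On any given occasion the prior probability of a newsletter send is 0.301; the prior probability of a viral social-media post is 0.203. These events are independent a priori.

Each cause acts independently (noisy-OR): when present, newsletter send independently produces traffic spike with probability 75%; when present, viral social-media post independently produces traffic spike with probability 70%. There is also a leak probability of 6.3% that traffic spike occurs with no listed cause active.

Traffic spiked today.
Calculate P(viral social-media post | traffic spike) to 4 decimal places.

P(viral social-media post | traffic spike) ≈ 0.4206

Under noisy-OR, P(traffic spike | causes) = 1 − (1−0.063)·∏(1−qᵢ) over the active causes.
Numerator (weight on configurations with viral social-media post): 0.102010 + 0.056809 = 0.158819
Denominator P(traffic spike): 0.063×0.699×0.797 + 0.7189×0.699×0.203 + 0.76575×0.301×0.797 + 0.929725×0.301×0.203 = 0.377617
P(viral social-media post | traffic spike) = 0.158819/0.377617 ≈ 0.4206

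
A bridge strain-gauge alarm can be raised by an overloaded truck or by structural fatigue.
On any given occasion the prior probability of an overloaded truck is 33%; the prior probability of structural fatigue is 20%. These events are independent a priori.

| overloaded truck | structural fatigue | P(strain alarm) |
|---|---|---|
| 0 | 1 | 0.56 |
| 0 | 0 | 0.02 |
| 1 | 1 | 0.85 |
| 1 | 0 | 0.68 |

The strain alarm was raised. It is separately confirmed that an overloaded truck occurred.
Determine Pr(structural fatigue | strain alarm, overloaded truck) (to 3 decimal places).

Enumerate both values of structural fatigue and weight by the priors:
  P(strain alarm | overloaded truck) = 0.68*0.8 + 0.85*0.2
        = 0.544000 + 0.170000 = 0.714000
Keeping only the structural fatigue-present terms gives 0.170000, so
  P(structural fatigue | strain alarm, overloaded truck) = 0.170000 / 0.714000 ≈ 0.238

Pr(structural fatigue | strain alarm, overloaded truck) ≈ 0.238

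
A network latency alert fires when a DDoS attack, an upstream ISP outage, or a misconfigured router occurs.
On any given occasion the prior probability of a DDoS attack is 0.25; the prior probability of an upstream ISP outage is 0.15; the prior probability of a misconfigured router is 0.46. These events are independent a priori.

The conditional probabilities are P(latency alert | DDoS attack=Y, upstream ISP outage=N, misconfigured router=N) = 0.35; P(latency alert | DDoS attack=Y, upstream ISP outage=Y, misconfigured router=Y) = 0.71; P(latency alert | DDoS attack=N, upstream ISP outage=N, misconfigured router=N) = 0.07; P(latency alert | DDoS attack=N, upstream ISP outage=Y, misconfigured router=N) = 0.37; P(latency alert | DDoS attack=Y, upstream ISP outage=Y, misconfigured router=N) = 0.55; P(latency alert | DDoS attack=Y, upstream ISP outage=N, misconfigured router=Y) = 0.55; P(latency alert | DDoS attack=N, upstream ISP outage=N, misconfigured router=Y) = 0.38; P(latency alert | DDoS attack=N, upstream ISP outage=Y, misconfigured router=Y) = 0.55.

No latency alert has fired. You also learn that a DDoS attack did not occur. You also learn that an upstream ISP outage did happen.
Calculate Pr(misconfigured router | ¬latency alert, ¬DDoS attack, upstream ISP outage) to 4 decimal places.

Pr(misconfigured router | ¬latency alert, ¬DDoS attack, upstream ISP outage) ≈ 0.3783

For the numerator, keep only misconfigured router=true terms: 0.45×0.46 = 0.207000
Denominator P(¬latency alert | ¬DDoS attack, upstream ISP outage): 0.63×0.54 + 0.45×0.46 = 0.547200
Posterior = 0.207000 / 0.547200 ≈ 0.3783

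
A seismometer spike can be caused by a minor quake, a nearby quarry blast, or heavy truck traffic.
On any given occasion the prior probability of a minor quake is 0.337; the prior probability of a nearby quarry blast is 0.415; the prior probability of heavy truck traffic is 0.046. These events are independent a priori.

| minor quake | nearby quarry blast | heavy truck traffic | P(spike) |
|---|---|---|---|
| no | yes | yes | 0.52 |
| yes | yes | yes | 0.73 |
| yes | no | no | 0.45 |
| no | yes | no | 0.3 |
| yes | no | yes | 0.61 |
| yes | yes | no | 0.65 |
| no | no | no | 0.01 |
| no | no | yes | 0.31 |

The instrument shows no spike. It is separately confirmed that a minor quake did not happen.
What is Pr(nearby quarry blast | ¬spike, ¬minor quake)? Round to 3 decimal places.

For the numerator, keep only nearby quarry blast=true terms: 0.277137 + 0.009163 = 0.286300
The normalizing constant is 0.99*0.585*0.954 + 0.69*0.585*0.046 + 0.7*0.415*0.954 + 0.48*0.415*0.046 = 0.857377
P(nearby quarry blast | ¬spike, ¬minor quake) = 0.286300/0.857377 ≈ 0.334

Pr(nearby quarry blast | ¬spike, ¬minor quake) ≈ 0.334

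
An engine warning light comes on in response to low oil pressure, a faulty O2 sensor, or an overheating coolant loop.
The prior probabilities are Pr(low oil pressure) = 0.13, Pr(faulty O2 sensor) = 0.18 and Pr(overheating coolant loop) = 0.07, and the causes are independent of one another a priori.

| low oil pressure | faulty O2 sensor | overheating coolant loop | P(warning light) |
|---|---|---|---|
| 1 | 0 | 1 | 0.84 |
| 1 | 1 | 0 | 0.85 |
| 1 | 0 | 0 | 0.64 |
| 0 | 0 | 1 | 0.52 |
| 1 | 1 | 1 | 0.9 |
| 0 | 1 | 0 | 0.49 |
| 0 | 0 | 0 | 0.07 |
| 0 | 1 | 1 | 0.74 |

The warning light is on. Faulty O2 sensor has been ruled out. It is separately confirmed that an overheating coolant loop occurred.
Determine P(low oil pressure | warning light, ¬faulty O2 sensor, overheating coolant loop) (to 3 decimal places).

P(low oil pressure | warning light, ¬faulty O2 sensor, overheating coolant loop) ≈ 0.194

Sum P(warning light|·) weighted by the priors over both values of low oil pressure:
  P(warning light | ¬faulty O2 sensor, overheating coolant loop) = 0.52×0.87 + 0.84×0.13
        = 0.452400 + 0.109200 = 0.561600
Keeping only the low oil pressure-present terms gives 0.109200, so
  P(low oil pressure | warning light, ¬faulty O2 sensor, overheating coolant loop) = 0.109200 / 0.561600 ≈ 0.194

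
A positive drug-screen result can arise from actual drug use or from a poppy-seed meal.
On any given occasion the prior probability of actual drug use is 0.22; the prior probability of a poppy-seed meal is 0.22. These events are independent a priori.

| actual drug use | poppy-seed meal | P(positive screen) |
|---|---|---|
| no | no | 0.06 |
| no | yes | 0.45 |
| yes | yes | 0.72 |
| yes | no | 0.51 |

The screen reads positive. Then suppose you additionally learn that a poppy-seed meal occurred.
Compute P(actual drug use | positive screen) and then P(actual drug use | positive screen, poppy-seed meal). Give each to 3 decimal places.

Weight on actual drug use=true, given the evidence: 0.087516 + 0.034848 = 0.122364
The normalizing constant is 0.06*0.78*0.78 + 0.45*0.78*0.22 + 0.51*0.22*0.78 + 0.72*0.22*0.22 = 0.236088
Posterior = 0.122364 / 0.236088 ≈ 0.518

Now also conditioning on poppy-seed meal=true:
P(positive screen | poppy-seed meal) = 0.45*0.78 + 0.72*0.22 = 0.351000 + 0.158400 = 0.509400
Restricting to configurations with actual drug use present: 0.72*0.22 = 0.158400.
P(actual drug use | positive screen, poppy-seed meal) = 0.158400 / 0.509400 ≈ 0.311

P(actual drug use | positive screen) ≈ 0.518; P(actual drug use | positive screen, poppy-seed meal) ≈ 0.311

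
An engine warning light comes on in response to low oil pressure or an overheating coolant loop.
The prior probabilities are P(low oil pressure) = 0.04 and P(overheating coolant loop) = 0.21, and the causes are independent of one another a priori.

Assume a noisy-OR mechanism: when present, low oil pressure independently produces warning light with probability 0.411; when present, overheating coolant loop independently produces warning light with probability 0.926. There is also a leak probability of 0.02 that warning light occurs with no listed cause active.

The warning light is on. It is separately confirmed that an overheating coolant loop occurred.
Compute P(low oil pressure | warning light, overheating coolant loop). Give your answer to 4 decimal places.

Under noisy-OR, P(warning light | causes) = 1 − (1−0.02)·∏(1−qᵢ) over the active causes.
Enumerate both values of low oil pressure and weight by the priors:
  P(warning light | overheating coolant loop) = 0.92748·0.96 + 0.957286·0.04
        = 0.890381 + 0.038291 = 0.928672
The terms with low oil pressure present sum to 0.038291, so
  P(low oil pressure | warning light, overheating coolant loop) = 0.038291 / 0.928672 ≈ 0.0412

P(low oil pressure | warning light, overheating coolant loop) ≈ 0.0412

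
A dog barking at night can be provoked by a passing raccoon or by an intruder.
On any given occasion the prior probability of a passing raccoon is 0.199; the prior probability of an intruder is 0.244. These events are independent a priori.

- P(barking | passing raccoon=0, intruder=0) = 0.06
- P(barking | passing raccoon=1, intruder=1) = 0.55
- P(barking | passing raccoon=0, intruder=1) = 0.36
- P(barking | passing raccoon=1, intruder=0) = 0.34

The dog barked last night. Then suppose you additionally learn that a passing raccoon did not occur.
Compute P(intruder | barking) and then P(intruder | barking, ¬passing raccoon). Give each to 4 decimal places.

P(intruder | barking) ≈ 0.5260; P(intruder | barking, ¬passing raccoon) ≈ 0.6595

P(barking) = 0.06*0.801*0.756 + 0.36*0.801*0.244 + 0.34*0.199*0.756 + 0.55*0.199*0.244 = 0.036333 + 0.070360 + 0.051151 + 0.026706 = 0.184550
Of this, 0.097066 comes from 0.070360 + 0.026706 (the intruder=true cases).
P(intruder | barking) = 0.097066 / 0.184550 ≈ 0.5260

Now also conditioning on passing raccoon≠true:
Enumerate both values of intruder and weight by the priors:
  P(barking | ¬passing raccoon) = 0.06*0.756 + 0.36*0.244
        = 0.045360 + 0.087840 = 0.133200
Keeping only the intruder-present terms gives 0.087840, so
  P(intruder | barking, ¬passing raccoon) = 0.087840 / 0.133200 ≈ 0.6595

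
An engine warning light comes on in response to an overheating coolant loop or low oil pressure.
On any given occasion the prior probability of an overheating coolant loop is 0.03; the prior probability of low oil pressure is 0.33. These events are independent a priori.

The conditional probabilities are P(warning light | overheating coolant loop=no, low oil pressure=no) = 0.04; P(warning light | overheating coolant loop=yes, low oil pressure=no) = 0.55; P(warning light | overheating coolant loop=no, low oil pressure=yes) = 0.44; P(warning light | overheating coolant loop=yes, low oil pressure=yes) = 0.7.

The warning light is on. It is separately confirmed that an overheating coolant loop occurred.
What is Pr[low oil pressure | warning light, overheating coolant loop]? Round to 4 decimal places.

P(warning light | overheating coolant loop) = 0.55×0.67 + 0.7×0.33 = 0.368500 + 0.231000 = 0.599500
Of this, 0.231000 comes from 0.7×0.33 (the low oil pressure=true cases).
P(low oil pressure | warning light, overheating coolant loop) = 0.231000 / 0.599500 ≈ 0.3853

Pr[low oil pressure | warning light, overheating coolant loop] ≈ 0.3853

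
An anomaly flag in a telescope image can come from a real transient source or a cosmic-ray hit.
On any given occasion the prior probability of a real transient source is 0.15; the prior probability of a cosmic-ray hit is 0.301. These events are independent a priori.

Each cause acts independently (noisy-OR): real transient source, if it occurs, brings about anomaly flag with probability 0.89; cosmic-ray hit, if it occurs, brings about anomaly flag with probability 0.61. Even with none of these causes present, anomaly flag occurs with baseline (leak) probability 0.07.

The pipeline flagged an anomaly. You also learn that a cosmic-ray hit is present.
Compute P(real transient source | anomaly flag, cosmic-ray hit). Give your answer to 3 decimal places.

Under noisy-OR, P(anomaly flag | causes) = 1 − (1−0.07)·∏(1−qᵢ) over the active causes.
Sum P(anomaly flag|·) weighted by the priors over both values of real transient source:
  P(anomaly flag | cosmic-ray hit) = 0.6373*0.85 + 0.960103*0.15
        = 0.541705 + 0.144015 = 0.685720
Keeping only the real transient source-present terms gives 0.144015, so
  P(real transient source | anomaly flag, cosmic-ray hit) = 0.144015 / 0.685720 ≈ 0.210

P(real transient source | anomaly flag, cosmic-ray hit) ≈ 0.210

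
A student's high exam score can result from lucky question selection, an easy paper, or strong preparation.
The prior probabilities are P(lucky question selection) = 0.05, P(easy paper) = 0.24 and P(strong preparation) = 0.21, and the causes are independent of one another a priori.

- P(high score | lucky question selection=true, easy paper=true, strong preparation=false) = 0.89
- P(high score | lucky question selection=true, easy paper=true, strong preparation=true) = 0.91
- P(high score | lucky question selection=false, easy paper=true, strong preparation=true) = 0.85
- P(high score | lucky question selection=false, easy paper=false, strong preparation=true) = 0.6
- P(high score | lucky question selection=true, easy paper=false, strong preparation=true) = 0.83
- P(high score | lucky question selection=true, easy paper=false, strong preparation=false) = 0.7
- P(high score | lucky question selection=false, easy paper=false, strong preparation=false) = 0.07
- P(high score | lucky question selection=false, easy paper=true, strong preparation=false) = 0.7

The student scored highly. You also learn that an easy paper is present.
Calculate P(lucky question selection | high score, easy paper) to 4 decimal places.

P(lucky question selection | high score, easy paper) ≈ 0.0604

Sum P(high score|·) weighted by the priors over the 4 (lucky question selection, strong preparation) configurations:
  P(high score | easy paper) = 0.7·0.95·0.79 + 0.85·0.95·0.21 + 0.89·0.05·0.79 + 0.91·0.05·0.21
        = 0.525350 + 0.169575 + 0.035155 + 0.009555 = 0.739635
Configurations with lucky question selection contribute 0.044710, so
  P(lucky question selection | high score, easy paper) = 0.044710 / 0.739635 ≈ 0.0604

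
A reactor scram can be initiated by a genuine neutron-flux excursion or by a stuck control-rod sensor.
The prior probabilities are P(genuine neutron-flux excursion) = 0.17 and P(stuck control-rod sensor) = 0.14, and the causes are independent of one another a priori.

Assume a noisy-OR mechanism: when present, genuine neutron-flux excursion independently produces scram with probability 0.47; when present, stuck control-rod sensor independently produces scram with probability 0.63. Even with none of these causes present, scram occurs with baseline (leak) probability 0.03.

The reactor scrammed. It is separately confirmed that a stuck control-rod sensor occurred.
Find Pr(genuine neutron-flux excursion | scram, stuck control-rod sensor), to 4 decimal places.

Pr(genuine neutron-flux excursion | scram, stuck control-rod sensor) ≈ 0.2055

Under noisy-OR, P(scram | causes) = 1 − (1−0.03)·∏(1−qᵢ) over the active causes.
Weight on genuine neutron-flux excursion=true, given the evidence: 0.809783·0.17 = 0.137663
The normalizing constant is 0.6411·0.83 + 0.809783·0.17 = 0.669776
P(genuine neutron-flux excursion | scram, stuck control-rod sensor) = 0.137663/0.669776 ≈ 0.2055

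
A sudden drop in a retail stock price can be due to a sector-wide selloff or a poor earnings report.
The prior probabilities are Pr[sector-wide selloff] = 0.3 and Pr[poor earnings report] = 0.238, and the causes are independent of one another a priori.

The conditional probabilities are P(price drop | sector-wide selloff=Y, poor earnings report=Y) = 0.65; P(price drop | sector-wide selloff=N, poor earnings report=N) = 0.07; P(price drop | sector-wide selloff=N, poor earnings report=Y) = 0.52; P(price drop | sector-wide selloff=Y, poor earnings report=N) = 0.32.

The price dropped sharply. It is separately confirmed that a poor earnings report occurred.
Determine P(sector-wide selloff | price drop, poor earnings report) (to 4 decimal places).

P(price drop | poor earnings report) = 0.52×0.7 + 0.65×0.3 = 0.364000 + 0.195000 = 0.559000
The sector-wide selloff-present share is 0.65×0.3 = 0.195000.
P(sector-wide selloff | price drop, poor earnings report) = 0.195000 / 0.559000 ≈ 0.3488

P(sector-wide selloff | price drop, poor earnings report) ≈ 0.3488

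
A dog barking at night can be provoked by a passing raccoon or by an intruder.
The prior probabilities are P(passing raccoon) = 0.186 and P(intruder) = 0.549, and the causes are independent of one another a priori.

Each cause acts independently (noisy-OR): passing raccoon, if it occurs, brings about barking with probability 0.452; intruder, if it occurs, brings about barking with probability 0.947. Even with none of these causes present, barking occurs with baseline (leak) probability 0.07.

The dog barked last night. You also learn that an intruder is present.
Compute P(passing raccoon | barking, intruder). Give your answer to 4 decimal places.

Under noisy-OR, P(barking | causes) = 1 − (1−0.07)·∏(1−qᵢ) over the active causes.
P(barking | intruder) = 0.95071×0.814 + 0.972989×0.186 = 0.773878 + 0.180976 = 0.954854
The passing raccoon-present share is 0.972989×0.186 = 0.180976.
P(passing raccoon | barking, intruder) = 0.180976 / 0.954854 ≈ 0.1895

P(passing raccoon | barking, intruder) ≈ 0.1895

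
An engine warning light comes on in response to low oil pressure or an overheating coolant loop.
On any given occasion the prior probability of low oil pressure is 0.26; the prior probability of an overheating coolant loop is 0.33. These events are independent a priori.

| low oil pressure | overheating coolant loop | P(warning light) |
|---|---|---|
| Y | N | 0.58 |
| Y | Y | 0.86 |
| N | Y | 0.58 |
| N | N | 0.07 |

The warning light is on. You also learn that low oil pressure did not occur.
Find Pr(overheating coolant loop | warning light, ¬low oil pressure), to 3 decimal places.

P(warning light | ¬low oil pressure) = 0.07×0.67 + 0.58×0.33 = 0.046900 + 0.191400 = 0.238300
Restricting to configurations with overheating coolant loop present: 0.58×0.33 = 0.191400.
P(overheating coolant loop | warning light, ¬low oil pressure) = 0.191400 / 0.238300 ≈ 0.803

Pr(overheating coolant loop | warning light, ¬low oil pressure) ≈ 0.803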